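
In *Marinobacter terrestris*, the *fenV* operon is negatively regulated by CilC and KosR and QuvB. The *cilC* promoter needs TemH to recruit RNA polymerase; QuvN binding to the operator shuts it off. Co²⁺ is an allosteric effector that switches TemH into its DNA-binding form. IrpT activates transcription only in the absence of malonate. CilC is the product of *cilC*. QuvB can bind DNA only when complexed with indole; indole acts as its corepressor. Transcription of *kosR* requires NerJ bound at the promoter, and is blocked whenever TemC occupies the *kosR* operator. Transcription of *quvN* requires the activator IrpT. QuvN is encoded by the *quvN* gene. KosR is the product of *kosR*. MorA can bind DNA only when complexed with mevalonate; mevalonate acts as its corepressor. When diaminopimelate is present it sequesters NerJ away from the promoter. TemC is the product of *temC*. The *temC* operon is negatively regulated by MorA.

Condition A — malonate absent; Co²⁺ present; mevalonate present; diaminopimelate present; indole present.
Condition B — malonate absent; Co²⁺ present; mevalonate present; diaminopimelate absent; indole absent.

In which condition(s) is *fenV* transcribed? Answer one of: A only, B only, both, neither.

Condition A:
Malonate is absent, so IrpT is active.
No repressor is bound and IrpT is active, so *quvN* is transcribed.
So QuvN is produced and active.
Co²⁺ is present, so TemH is active.
With repressor QuvN bound, *cilC* is not transcribed.
So CilC is not produced.
Mevalonate is present, so MorA is active.
With repressor MorA bound, *temC* is not transcribed.
So TemC is not produced.
Diaminopimelate is present, so NerJ is inactive.
Required activator NerJ is absent, so *kosR* is not transcribed.
So KosR is not produced.
Indole is present, so QuvB is active.
With repressor QuvB bound, *fenV* is not transcribed.
→ *fenV* is OFF in A.
Condition B:
Malonate is absent, so IrpT is active.
No repressor is bound and IrpT is active, so *quvN* is transcribed.
So QuvN is produced and active.
Co²⁺ is present, so TemH is active.
With repressor QuvN bound, *cilC* is not transcribed.
So CilC is not produced.
Mevalonate is present, so MorA is active.
With repressor MorA bound, *temC* is not transcribed.
So TemC is not produced.
Diaminopimelate is absent, so NerJ is active.
No repressor is bound and NerJ is active, so *kosR* is transcribed.
So KosR is produced and active.
Indole is absent, so QuvB is inactive.
With repressor KosR bound, *fenV* is not transcribed.
→ *fenV* is OFF in B.

neither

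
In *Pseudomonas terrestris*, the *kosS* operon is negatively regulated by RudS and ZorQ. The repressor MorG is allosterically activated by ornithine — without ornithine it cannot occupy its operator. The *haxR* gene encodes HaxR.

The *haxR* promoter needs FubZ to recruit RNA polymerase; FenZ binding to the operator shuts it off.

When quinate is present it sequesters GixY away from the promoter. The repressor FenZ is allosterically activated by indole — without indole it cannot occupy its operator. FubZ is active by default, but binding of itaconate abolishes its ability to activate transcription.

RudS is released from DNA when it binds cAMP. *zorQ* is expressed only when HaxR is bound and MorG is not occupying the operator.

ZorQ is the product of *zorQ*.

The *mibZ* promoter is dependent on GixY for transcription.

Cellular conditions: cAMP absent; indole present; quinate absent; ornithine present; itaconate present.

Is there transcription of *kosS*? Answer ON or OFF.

OFF

cAMP is absent, so RudS is active.
Indole is present, so FenZ is active.
Itaconate is present, so FubZ is inactive.
With repressor FenZ bound, *haxR* is not transcribed.
So HaxR is not produced.
Ornithine is present, so MorG is active.
With repressor MorG bound, *zorQ* is not transcribed.
So ZorQ is not produced.
With repressor RudS bound, *kosS* is not transcribed.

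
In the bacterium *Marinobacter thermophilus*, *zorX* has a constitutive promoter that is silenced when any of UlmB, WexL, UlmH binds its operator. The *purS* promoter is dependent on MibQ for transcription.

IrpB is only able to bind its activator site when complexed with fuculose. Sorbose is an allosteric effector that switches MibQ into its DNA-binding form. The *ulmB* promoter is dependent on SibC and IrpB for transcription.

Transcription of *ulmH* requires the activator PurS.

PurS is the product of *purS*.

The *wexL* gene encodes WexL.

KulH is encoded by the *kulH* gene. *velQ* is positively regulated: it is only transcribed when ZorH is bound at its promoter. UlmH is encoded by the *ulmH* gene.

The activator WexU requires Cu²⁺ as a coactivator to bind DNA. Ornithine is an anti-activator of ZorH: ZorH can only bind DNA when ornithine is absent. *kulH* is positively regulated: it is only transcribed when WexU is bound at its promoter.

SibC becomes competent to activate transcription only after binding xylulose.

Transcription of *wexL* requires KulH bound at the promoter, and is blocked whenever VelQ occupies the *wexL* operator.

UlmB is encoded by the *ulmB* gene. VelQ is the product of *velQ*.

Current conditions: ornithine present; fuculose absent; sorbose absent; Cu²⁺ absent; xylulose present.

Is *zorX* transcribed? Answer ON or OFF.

Xylulose is present, so SibC is active.
Fuculose is absent, so IrpB is inactive.
Required activator IrpB is absent, so *ulmB* is not transcribed.
So UlmB is not produced.
Cu²⁺ is absent, so WexU is inactive.
Required activator WexU is absent, so *kulH* is not transcribed.
So KulH is not produced.
Ornithine is present, so ZorH is inactive.
Required activator ZorH is absent, so *velQ* is not transcribed.
So VelQ is not produced.
Required activator KulH is absent, so *wexL* is not transcribed.
So WexL is not produced.
Sorbose is absent, so MibQ is inactive.
Required activator MibQ is absent, so *purS* is not transcribed.
So PurS is not produced.
Required activator PurS is absent, so *ulmH* is not transcribed.
So UlmH is not produced.
With no repressor bound, *zorX* is transcribed.

ON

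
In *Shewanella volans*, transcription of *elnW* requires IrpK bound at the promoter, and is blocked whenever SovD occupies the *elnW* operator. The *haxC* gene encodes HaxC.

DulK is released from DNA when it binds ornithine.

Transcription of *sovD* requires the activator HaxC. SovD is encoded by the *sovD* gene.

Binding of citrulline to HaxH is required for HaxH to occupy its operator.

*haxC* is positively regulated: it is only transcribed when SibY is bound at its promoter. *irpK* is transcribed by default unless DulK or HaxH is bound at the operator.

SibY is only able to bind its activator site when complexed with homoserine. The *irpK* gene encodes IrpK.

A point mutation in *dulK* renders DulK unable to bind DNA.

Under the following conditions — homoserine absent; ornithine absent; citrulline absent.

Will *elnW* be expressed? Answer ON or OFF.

ON

DulK is non-functional in this strain, so it has no effect.
Citrulline is absent, so HaxH is inactive.
With no repressor bound, *irpK* is transcribed.
So IrpK is produced and active.
Homoserine is absent, so SibY is inactive.
Required activator SibY is absent, so *haxC* is not transcribed.
So HaxC is not produced.
Required activator HaxC is absent, so *sovD* is not transcribed.
So SovD is not produced.
No repressor is bound and IrpK is active, so *elnW* is transcribed.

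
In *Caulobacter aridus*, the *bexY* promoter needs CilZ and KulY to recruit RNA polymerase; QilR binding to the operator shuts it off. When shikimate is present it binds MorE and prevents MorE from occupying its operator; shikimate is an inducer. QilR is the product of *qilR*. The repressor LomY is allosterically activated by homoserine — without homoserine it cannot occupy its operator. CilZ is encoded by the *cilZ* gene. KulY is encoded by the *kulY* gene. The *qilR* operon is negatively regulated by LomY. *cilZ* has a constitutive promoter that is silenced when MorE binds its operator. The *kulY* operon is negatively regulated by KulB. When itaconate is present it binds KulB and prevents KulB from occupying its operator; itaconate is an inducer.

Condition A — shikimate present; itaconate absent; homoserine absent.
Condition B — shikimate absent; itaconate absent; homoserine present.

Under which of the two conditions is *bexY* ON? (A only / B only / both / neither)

Condition A:
Shikimate is present, so MorE is inactive.
With no repressor bound, *cilZ* is transcribed.
So CilZ is produced and active.
Itaconate is absent, so KulB is active.
With repressor KulB bound, *kulY* is not transcribed.
So KulY is not produced.
Homoserine is absent, so LomY is inactive.
With no repressor bound, *qilR* is transcribed.
So QilR is produced and active.
With repressor QilR bound, *bexY* is not transcribed.
→ *bexY* is OFF in A.
Condition B:
Shikimate is absent, so MorE is active.
With repressor MorE bound, *cilZ* is not transcribed.
So CilZ is not produced.
Itaconate is absent, so KulB is active.
With repressor KulB bound, *kulY* is not transcribed.
So KulY is not produced.
Homoserine is present, so LomY is active.
With repressor LomY bound, *qilR* is not transcribed.
So QilR is not produced.
Required activator CilZ is absent, so *bexY* is not transcribed.
→ *bexY* is OFF in B.

neither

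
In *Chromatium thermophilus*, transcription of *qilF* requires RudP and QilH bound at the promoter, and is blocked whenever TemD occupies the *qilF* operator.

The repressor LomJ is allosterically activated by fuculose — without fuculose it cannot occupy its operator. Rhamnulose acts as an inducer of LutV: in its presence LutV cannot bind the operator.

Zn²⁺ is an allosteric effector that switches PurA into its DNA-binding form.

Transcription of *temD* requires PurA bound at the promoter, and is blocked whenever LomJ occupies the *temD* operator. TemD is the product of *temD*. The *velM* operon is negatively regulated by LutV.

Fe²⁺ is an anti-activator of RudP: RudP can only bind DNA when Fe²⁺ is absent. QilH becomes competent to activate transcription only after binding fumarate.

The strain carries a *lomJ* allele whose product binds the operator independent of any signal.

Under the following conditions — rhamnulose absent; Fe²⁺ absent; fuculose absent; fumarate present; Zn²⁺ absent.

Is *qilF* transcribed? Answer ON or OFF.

Fe²⁺ is absent, so RudP is active.
Zn²⁺ is absent, so PurA is inactive.
LomJ is constitutively active in this strain.
With repressor LomJ bound, *temD* is not transcribed.
So TemD is not produced.
Fumarate is present, so QilH is active.
No repressor is bound and RudP and QilH are active, so *qilF* is transcribed.

ON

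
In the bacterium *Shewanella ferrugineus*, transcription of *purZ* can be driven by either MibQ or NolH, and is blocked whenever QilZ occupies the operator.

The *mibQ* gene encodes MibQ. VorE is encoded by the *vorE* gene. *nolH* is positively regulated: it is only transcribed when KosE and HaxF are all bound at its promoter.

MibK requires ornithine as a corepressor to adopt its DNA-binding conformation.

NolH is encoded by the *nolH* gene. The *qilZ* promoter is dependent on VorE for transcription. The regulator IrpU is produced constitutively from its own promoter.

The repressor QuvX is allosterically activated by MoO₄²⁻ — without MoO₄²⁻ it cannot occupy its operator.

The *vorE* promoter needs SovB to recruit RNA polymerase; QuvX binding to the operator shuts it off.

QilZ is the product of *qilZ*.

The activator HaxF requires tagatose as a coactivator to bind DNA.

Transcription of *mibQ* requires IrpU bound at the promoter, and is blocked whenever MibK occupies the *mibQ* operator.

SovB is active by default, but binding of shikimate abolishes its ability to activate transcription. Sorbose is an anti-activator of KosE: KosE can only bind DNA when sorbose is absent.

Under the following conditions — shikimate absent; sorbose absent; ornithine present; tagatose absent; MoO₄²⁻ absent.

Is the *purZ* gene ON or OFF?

OFF

MoO₄²⁻ is absent, so QuvX is inactive.
Shikimate is absent, so SovB is active.
No repressor is bound and SovB is active, so *vorE* is transcribed.
So VorE is produced and active.
No repressor is bound and VorE is active, so *qilZ* is transcribed.
So QilZ is produced and active.
IrpU is produced constitutively and is active.
Ornithine is present, so MibK is active.
With repressor MibK bound, *mibQ* is not transcribed.
So MibQ is not produced.
Sorbose is absent, so KosE is active.
Tagatose is absent, so HaxF is inactive.
Required activator HaxF is absent, so *nolH* is not transcribed.
So NolH is not produced.
With repressor QilZ bound, *purZ* is not transcribed.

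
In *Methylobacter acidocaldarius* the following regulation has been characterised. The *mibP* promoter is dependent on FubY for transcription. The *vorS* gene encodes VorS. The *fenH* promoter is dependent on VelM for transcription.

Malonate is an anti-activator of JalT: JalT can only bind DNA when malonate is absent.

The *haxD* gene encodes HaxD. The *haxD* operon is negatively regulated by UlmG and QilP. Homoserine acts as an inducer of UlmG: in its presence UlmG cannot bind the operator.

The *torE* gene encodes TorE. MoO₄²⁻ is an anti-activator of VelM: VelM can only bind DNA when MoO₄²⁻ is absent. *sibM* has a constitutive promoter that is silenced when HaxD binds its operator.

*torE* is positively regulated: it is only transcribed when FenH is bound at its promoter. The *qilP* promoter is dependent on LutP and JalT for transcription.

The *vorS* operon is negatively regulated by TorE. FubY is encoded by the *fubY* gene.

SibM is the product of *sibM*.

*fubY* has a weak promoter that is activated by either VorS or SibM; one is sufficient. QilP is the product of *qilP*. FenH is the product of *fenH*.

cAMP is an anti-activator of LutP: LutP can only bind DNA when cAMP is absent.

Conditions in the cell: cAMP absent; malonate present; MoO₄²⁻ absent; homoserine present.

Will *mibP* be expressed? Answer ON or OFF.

MoO₄²⁻ is absent, so VelM is active.
No repressor is bound and VelM is active, so *fenH* is transcribed.
So FenH is produced and active.
No repressor is bound and FenH is active, so *torE* is transcribed.
So TorE is produced and active.
With repressor TorE bound, *vorS* is not transcribed.
So VorS is not produced.
Homoserine is present, so UlmG is inactive.
cAMP is absent, so LutP is active.
Malonate is present, so JalT is inactive.
Required activator JalT is absent, so *qilP* is not transcribed.
So QilP is not produced.
With no repressor bound, *haxD* is transcribed.
So HaxD is produced and active.
With repressor HaxD bound, *sibM* is not transcribed.
So SibM is not produced.
No activator is available at the *fubY* promoter, so *fubY* is not transcribed.
So FubY is not produced.
Required activator FubY is absent, so *mibP* is not transcribed.

OFF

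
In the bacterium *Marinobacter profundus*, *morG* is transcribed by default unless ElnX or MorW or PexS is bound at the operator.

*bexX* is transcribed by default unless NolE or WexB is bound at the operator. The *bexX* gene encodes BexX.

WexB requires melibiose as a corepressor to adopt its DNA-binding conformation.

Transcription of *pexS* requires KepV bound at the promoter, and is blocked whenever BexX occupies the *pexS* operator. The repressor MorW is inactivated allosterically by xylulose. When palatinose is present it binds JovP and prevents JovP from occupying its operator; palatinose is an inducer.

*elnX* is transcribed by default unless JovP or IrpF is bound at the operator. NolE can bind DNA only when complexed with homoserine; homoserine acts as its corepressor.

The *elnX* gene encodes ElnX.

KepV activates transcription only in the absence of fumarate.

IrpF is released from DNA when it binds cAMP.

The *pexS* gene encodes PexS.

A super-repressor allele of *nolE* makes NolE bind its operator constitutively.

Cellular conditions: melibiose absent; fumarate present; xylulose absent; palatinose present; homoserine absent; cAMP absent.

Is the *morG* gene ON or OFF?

OFF

Palatinose is present, so JovP is inactive.
cAMP is absent, so IrpF is active.
With repressor IrpF bound, *elnX* is not transcribed.
So ElnX is not produced.
Xylulose is absent, so MorW is active.
NolE is constitutively active in this strain.
Melibiose is absent, so WexB is inactive.
With repressor NolE bound, *bexX* is not transcribed.
So BexX is not produced.
Fumarate is present, so KepV is inactive.
Required activator KepV is absent, so *pexS* is not transcribed.
So PexS is not produced.
With repressor MorW bound, *morG* is not transcribed.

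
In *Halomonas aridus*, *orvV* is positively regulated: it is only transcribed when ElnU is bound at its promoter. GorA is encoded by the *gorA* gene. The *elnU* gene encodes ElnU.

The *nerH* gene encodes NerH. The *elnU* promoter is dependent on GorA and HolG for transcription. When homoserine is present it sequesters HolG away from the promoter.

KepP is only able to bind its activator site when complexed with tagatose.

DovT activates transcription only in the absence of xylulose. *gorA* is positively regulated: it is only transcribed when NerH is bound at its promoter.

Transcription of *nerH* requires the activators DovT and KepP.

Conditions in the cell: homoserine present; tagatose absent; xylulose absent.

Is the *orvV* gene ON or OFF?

OFF

Xylulose is absent, so DovT is active.
Tagatose is absent, so KepP is inactive.
Required activator KepP is absent, so *nerH* is not transcribed.
So NerH is not produced.
Required activator NerH is absent, so *gorA* is not transcribed.
So GorA is not produced.
Homoserine is present, so HolG is inactive.
Required activator GorA is absent, so *elnU* is not transcribed.
So ElnU is not produced.
Required activator ElnU is absent, so *orvV* is not transcribed.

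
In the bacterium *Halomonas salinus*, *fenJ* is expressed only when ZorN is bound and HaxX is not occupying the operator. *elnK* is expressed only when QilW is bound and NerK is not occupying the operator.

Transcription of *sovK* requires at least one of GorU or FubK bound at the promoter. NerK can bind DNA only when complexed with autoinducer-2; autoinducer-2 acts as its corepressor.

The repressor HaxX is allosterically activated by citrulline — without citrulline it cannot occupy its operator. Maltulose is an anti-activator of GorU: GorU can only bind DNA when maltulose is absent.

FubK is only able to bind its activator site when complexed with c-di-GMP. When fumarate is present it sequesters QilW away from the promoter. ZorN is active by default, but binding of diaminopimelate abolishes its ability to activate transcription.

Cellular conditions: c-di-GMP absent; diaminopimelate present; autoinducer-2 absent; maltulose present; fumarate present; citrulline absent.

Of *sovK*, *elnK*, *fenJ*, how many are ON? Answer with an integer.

0

Maltulose is present, so GorU is inactive.
c-di-GMP is absent, so FubK is inactive.
No activator is available at the *sovK* promoter, so *sovK* is not transcribed.
→ *sovK* is OFF.
Autoinducer-2 is absent, so NerK is inactive.
Fumarate is present, so QilW is inactive.
Required activator QilW is absent, so *elnK* is not transcribed.
→ *elnK* is OFF.
Diaminopimelate is present, so ZorN is inactive.
Citrulline is absent, so HaxX is inactive.
Required activator ZorN is absent, so *fenJ* is not transcribed.
→ *fenJ* is OFF.
0 of the 3 genes are transcribed.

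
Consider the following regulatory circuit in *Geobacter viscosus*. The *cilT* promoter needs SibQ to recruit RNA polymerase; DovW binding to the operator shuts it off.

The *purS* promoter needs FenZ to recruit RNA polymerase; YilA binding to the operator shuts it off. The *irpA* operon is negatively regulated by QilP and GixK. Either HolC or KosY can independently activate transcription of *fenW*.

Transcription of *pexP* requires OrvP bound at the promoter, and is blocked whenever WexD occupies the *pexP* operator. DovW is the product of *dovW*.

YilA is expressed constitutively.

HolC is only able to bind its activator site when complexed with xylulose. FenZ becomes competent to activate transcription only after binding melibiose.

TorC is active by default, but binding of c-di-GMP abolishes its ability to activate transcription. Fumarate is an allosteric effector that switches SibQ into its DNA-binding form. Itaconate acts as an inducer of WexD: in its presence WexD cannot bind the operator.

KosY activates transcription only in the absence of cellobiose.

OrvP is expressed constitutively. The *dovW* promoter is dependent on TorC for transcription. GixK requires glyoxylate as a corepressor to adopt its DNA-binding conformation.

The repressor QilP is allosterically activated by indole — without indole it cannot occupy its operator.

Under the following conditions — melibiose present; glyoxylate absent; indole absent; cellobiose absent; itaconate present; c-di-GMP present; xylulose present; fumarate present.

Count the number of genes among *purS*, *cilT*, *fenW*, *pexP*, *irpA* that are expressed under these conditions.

4

YilA is produced constitutively and is active.
Melibiose is present, so FenZ is active.
With repressor YilA bound, *purS* is not transcribed.
→ *purS* is OFF.
c-di-GMP is present, so TorC is inactive.
Required activator TorC is absent, so *dovW* is not transcribed.
So DovW is not produced.
Fumarate is present, so SibQ is active.
No repressor is bound and SibQ is active, so *cilT* is transcribed.
→ *cilT* is ON.
Xylulose is present, so HolC is active.
Cellobiose is absent, so KosY is active.
Activator HolC is present, so *fenW* is transcribed.
→ *fenW* is ON.
Itaconate is present, so WexD is inactive.
OrvP is produced constitutively and is active.
No repressor is bound and OrvP is active, so *pexP* is transcribed.
→ *pexP* is ON.
Indole is absent, so QilP is inactive.
Glyoxylate is absent, so GixK is inactive.
With no repressor bound, *irpA* is transcribed.
→ *irpA* is ON.
4 of the 5 genes are transcribed.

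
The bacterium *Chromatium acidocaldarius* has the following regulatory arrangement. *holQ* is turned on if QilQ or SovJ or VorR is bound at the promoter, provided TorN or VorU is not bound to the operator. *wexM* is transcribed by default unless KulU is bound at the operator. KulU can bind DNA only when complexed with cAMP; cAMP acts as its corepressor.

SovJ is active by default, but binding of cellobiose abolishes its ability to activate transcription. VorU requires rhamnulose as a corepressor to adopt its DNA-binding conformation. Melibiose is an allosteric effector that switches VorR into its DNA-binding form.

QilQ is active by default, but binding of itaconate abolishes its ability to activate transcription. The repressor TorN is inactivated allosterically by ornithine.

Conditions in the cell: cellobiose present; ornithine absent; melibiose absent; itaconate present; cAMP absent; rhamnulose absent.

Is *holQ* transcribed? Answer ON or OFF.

OFF

Ornithine is absent, so TorN is active.
Itaconate is present, so QilQ is inactive.
Rhamnulose is absent, so VorU is inactive.
Cellobiose is present, so SovJ is inactive.
Melibiose is absent, so VorR is inactive.
With repressor TorN bound, *holQ* is not transcribed.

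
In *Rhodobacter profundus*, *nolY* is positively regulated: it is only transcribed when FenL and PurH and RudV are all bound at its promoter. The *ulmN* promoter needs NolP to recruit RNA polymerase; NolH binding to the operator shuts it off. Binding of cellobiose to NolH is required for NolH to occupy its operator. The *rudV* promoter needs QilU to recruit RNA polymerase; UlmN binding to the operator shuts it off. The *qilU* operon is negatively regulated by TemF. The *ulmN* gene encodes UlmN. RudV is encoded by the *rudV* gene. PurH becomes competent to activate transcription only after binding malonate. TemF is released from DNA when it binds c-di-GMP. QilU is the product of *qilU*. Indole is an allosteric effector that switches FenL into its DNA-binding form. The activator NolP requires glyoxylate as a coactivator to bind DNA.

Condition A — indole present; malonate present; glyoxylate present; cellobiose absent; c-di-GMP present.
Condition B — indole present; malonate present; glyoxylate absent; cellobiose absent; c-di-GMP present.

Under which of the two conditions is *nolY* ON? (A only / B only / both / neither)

Condition A:
Indole is present, so FenL is active.
Malonate is present, so PurH is active.
Glyoxylate is present, so NolP is active.
Cellobiose is absent, so NolH is inactive.
No repressor is bound and NolP is active, so *ulmN* is transcribed.
So UlmN is produced and active.
c-di-GMP is present, so TemF is inactive.
With no repressor bound, *qilU* is transcribed.
So QilU is produced and active.
With repressor UlmN bound, *rudV* is not transcribed.
So RudV is not produced.
Required activator RudV is absent, so *nolY* is not transcribed.
→ *nolY* is OFF in A.
Condition B:
Indole is present, so FenL is active.
Malonate is present, so PurH is active.
Glyoxylate is absent, so NolP is inactive.
Cellobiose is absent, so NolH is inactive.
Required activator NolP is absent, so *ulmN* is not transcribed.
So UlmN is not produced.
c-di-GMP is present, so TemF is inactive.
With no repressor bound, *qilU* is transcribed.
So QilU is produced and active.
No repressor is bound and QilU is active, so *rudV* is transcribed.
So RudV is produced and active.
No repressor is bound and FenL and PurH and RudV are active, so *nolY* is transcribed.
→ *nolY* is ON in B.

B only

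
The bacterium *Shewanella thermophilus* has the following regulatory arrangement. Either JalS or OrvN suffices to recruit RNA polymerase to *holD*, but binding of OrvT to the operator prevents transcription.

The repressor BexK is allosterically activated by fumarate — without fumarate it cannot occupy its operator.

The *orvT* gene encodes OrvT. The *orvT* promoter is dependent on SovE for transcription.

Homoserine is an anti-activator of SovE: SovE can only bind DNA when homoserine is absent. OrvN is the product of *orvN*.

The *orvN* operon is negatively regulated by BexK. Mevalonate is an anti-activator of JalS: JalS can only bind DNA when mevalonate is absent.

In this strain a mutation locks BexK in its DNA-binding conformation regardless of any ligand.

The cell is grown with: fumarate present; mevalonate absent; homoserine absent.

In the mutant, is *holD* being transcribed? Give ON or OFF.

OFF

Mevalonate is absent, so JalS is active.
Homoserine is absent, so SovE is active.
No repressor is bound and SovE is active, so *orvT* is transcribed.
So OrvT is produced and active.
BexK is constitutively active in this strain.
With repressor BexK bound, *orvN* is not transcribed.
So OrvN is not produced.
With repressor OrvT bound, *holD* is not transcribed.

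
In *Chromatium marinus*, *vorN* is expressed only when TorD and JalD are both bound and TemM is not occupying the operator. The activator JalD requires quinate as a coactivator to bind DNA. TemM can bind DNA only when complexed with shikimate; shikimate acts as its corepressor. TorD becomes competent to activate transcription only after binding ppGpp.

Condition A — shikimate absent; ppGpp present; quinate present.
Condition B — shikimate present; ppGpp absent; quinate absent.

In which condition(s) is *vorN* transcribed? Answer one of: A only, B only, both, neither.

A only

Condition A:
Shikimate is absent, so TemM is inactive.
ppGpp is present, so TorD is active.
Quinate is present, so JalD is active.
No repressor is bound and TorD and JalD are active, so *vorN* is transcribed.
→ *vorN* is ON in A.
Condition B:
Shikimate is present, so TemM is active.
ppGpp is absent, so TorD is inactive.
Quinate is absent, so JalD is inactive.
With repressor TemM bound, *vorN* is not transcribed.
→ *vorN* is OFF in B.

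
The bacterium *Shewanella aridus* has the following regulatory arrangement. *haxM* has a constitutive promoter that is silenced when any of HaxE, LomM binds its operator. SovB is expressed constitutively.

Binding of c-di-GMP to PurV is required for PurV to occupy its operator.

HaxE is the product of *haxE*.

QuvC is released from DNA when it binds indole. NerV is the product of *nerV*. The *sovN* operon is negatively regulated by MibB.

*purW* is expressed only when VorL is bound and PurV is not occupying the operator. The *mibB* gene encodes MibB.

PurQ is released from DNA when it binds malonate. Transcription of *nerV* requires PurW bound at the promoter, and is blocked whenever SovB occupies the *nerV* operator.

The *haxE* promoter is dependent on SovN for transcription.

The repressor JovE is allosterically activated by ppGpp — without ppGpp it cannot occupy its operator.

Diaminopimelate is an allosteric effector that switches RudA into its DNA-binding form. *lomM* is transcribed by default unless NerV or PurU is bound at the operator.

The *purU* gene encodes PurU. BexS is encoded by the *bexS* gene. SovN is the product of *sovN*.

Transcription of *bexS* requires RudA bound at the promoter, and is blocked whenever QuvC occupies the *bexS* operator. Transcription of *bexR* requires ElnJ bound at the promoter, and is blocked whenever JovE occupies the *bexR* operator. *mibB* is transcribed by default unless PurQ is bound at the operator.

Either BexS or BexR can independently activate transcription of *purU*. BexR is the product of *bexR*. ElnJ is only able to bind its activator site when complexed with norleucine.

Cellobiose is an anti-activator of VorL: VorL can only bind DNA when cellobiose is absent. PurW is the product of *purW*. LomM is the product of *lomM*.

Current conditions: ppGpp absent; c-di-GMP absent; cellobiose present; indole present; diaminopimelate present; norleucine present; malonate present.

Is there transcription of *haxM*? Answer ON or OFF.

Malonate is present, so PurQ is inactive.
With no repressor bound, *mibB* is transcribed.
So MibB is produced and active.
With repressor MibB bound, *sovN* is not transcribed.
So SovN is not produced.
Required activator SovN is absent, so *haxE* is not transcribed.
So HaxE is not produced.
SovB is produced constitutively and is active.
Cellobiose is present, so VorL is inactive.
c-di-GMP is absent, so PurV is inactive.
Required activator VorL is absent, so *purW* is not transcribed.
So PurW is not produced.
With repressor SovB bound, *nerV* is not transcribed.
So NerV is not produced.
Diaminopimelate is present, so RudA is active.
Indole is present, so QuvC is inactive.
No repressor is bound and RudA is active, so *bexS* is transcribed.
So BexS is produced and active.
ppGpp is absent, so JovE is inactive.
Norleucine is present, so ElnJ is active.
No repressor is bound and ElnJ is active, so *bexR* is transcribed.
So BexR is produced and active.
Activator BexS is present, so *purU* is transcribed.
So PurU is produced and active.
With repressor PurU bound, *lomM* is not transcribed.
So LomM is not produced.
With no repressor bound, *haxM* is transcribed.

ON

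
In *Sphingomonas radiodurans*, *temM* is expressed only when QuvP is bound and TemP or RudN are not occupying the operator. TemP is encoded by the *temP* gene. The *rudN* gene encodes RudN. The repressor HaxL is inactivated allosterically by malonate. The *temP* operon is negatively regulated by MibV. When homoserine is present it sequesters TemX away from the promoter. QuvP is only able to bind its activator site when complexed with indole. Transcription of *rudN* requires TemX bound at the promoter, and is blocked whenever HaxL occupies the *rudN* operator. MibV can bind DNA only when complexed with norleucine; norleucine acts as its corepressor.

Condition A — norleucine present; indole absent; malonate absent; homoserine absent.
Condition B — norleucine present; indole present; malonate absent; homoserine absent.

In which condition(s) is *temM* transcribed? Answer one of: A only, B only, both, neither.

Condition A:
Norleucine is present, so MibV is active.
With repressor MibV bound, *temP* is not transcribed.
So TemP is not produced.
Indole is absent, so QuvP is inactive.
Malonate is absent, so HaxL is active.
Homoserine is absent, so TemX is active.
With repressor HaxL bound, *rudN* is not transcribed.
So RudN is not produced.
Required activator QuvP is absent, so *temM* is not transcribed.
→ *temM* is OFF in A.
Condition B:
Norleucine is present, so MibV is active.
With repressor MibV bound, *temP* is not transcribed.
So TemP is not produced.
Indole is present, so QuvP is active.
Malonate is absent, so HaxL is active.
Homoserine is absent, so TemX is active.
With repressor HaxL bound, *rudN* is not transcribed.
So RudN is not produced.
No repressor is bound and QuvP is active, so *temM* is transcribed.
→ *temM* is ON in B.

B only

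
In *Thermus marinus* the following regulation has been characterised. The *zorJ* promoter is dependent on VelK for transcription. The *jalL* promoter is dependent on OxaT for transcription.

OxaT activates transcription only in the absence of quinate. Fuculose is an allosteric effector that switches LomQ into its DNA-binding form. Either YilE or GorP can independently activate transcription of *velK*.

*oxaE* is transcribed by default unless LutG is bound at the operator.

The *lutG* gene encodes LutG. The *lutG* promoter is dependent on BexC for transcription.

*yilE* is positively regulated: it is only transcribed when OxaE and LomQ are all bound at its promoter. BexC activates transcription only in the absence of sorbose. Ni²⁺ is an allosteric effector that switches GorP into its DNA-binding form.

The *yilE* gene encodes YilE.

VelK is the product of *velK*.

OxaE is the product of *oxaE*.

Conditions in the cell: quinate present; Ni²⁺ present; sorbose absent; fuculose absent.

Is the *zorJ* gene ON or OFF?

Sorbose is absent, so BexC is active.
No repressor is bound and BexC is active, so *lutG* is transcribed.
So LutG is produced and active.
With repressor LutG bound, *oxaE* is not transcribed.
So OxaE is not produced.
Fuculose is absent, so LomQ is inactive.
Required activator OxaE is absent, so *yilE* is not transcribed.
So YilE is not produced.
Ni²⁺ is present, so GorP is active.
Activator GorP is present, so *velK* is transcribed.
So VelK is produced and active.
No repressor is bound and VelK is active, so *zorJ* is transcribed.

ON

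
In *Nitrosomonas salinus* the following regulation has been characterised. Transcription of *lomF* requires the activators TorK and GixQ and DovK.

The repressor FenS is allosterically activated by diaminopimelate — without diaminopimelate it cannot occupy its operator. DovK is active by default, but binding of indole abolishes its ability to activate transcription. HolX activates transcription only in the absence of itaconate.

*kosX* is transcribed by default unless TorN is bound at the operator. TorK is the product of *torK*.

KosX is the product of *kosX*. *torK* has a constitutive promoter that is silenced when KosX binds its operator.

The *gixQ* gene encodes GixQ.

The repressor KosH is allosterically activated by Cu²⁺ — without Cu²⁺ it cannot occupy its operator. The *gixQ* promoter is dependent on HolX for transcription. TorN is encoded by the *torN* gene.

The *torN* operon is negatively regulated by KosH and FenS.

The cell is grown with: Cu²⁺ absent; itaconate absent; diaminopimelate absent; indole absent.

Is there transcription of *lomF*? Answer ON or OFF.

ON

Cu²⁺ is absent, so KosH is inactive.
Diaminopimelate is absent, so FenS is inactive.
With no repressor bound, *torN* is transcribed.
So TorN is produced and active.
With repressor TorN bound, *kosX* is not transcribed.
So KosX is not produced.
With no repressor bound, *torK* is transcribed.
So TorK is produced and active.
Itaconate is absent, so HolX is active.
No repressor is bound and HolX is active, so *gixQ* is transcribed.
So GixQ is produced and active.
Indole is absent, so DovK is active.
No repressor is bound and TorK and GixQ and DovK are active, so *lomF* is transcribed.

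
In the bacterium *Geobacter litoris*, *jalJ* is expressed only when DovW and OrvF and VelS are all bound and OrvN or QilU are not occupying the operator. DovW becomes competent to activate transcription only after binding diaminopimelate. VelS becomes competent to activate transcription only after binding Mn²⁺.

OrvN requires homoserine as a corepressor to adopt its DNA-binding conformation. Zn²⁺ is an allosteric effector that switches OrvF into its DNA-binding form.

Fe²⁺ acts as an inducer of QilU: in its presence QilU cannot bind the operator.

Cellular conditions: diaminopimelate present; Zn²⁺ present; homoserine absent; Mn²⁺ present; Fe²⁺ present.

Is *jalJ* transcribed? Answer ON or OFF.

ON

Homoserine is absent, so OrvN is inactive.
Fe²⁺ is present, so QilU is inactive.
Diaminopimelate is present, so DovW is active.
Zn²⁺ is present, so OrvF is active.
Mn²⁺ is present, so VelS is active.
No repressor is bound and DovW and OrvF and VelS are active, so *jalJ* is transcribed.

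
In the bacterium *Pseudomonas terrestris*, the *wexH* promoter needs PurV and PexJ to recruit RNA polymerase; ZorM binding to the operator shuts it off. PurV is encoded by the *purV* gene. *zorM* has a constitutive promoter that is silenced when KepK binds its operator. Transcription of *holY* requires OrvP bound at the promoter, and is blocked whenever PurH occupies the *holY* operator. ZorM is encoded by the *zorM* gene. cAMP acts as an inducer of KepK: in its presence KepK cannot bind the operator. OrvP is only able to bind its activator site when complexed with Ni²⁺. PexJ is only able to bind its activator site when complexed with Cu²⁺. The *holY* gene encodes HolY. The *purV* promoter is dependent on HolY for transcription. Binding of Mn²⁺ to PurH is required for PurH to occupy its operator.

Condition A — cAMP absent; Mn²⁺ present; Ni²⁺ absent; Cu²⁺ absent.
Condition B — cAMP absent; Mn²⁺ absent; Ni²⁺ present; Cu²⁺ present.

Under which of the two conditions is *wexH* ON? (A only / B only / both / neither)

B only

Condition A:
cAMP is absent, so KepK is active.
With repressor KepK bound, *zorM* is not transcribed.
So ZorM is not produced.
Mn²⁺ is present, so PurH is active.
Ni²⁺ is absent, so OrvP is inactive.
With repressor PurH bound, *holY* is not transcribed.
So HolY is not produced.
Required activator HolY is absent, so *purV* is not transcribed.
So PurV is not produced.
Cu²⁺ is absent, so PexJ is inactive.
Required activator PurV is absent, so *wexH* is not transcribed.
→ *wexH* is OFF in A.
Condition B:
cAMP is absent, so KepK is active.
With repressor KepK bound, *zorM* is not transcribed.
So ZorM is not produced.
Mn²⁺ is absent, so PurH is inactive.
Ni²⁺ is present, so OrvP is active.
No repressor is bound and OrvP is active, so *holY* is transcribed.
So HolY is produced and active.
No repressor is bound and HolY is active, so *purV* is transcribed.
So PurV is produced and active.
Cu²⁺ is present, so PexJ is active.
No repressor is bound and PurV and PexJ are active, so *wexH* is transcribed.
→ *wexH* is ON in B.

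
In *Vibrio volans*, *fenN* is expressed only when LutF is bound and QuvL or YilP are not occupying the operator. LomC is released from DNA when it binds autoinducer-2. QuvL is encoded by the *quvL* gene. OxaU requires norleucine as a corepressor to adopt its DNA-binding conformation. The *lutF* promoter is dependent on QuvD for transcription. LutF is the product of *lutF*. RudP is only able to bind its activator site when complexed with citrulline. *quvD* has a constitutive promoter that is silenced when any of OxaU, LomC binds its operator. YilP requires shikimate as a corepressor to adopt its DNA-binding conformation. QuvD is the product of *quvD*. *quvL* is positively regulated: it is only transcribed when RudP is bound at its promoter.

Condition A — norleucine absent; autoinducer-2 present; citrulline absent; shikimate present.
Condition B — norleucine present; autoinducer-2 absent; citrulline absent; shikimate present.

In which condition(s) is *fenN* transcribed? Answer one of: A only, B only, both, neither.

Condition A:
Norleucine is absent, so OxaU is inactive.
Autoinducer-2 is present, so LomC is inactive.
With no repressor bound, *quvD* is transcribed.
So QuvD is produced and active.
No repressor is bound and QuvD is active, so *lutF* is transcribed.
So LutF is produced and active.
Citrulline is absent, so RudP is inactive.
Required activator RudP is absent, so *quvL* is not transcribed.
So QuvL is not produced.
Shikimate is present, so YilP is active.
With repressor YilP bound, *fenN* is not transcribed.
→ *fenN* is OFF in A.
Condition B:
Norleucine is present, so OxaU is active.
Autoinducer-2 is absent, so LomC is active.
With repressor OxaU bound, *quvD* is not transcribed.
So QuvD is not produced.
Required activator QuvD is absent, so *lutF* is not transcribed.
So LutF is not produced.
Citrulline is absent, so RudP is inactive.
Required activator RudP is absent, so *quvL* is not transcribed.
So QuvL is not produced.
Shikimate is present, so YilP is active.
With repressor YilP bound, *fenN* is not transcribed.
→ *fenN* is OFF in B.

neither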